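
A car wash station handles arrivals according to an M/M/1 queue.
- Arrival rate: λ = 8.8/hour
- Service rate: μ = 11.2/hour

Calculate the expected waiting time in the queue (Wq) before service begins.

First, compute utilization: ρ = λ/μ = 8.8/11.2 = 0.7857
For M/M/1: Wq = λ/(μ(μ-λ))
Wq = 8.8/(11.2 × (11.2-8.8))
Wq = 8.8/(11.2 × 2.40)
Wq = 0.3274 hours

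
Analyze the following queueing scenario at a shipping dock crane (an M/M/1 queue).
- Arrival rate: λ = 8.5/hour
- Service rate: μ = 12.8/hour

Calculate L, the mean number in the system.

ρ = λ/μ = 8.5/12.8 = 0.6641
For M/M/1: L = λ/(μ-λ)
L = 8.5/(12.8-8.5) = 8.5/4.30
L = 1.9767 containers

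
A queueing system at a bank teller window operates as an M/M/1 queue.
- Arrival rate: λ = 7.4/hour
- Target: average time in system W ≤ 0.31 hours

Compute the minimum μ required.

For M/M/1: W = 1/(μ-λ)
Need W ≤ 0.31, so 1/(μ-λ) ≤ 0.31
μ - λ ≥ 1/0.31 = 3.2258
μ ≥ 7.4 + 3.2258 = 10.6258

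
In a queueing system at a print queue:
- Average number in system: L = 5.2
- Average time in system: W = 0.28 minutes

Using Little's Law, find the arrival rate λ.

Little's Law: L = λW, so λ = L/W
λ = 5.2/0.28 = 18.5714 jobs/minute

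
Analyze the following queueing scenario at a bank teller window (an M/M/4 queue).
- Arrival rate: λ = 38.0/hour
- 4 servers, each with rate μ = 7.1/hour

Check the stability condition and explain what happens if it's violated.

Stability requires ρ = λ/(cμ) < 1
ρ = 38.0/(4 × 7.1) = 38.0/28.40 = 1.3380
Since 1.3380 ≥ 1, the system is UNSTABLE.
Need c > λ/μ = 38.0/7.1 = 5.35.
Minimum servers needed: c = 6.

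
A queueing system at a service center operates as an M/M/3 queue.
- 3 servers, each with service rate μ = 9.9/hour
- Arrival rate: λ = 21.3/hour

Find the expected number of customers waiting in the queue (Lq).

Traffic intensity: ρ = λ/(cμ) = 21.3/(3×9.9) = 0.7172
Since ρ = 0.7172 < 1, system is stable.
Offered load a = λ/μ = cρ = 21.3/9.9 = 2.1515
P₀ = [ Σₙ₌₀^2 aⁿ/n! + a^3/(3!(1-ρ)) ]⁻¹
Σ = a^0/0! + a^1/1! + a^2/2! = 1.0000 + 2.1515 + 2.3145 = 5.4660
a^3/(3!(1-ρ)) = 9.9594/(6 × 0.28283) = 5.8689
P₀ = 1/(5.4660 + 5.8689) = 0.08822
Lq = P₀·a^3·ρ / (3!(1-ρ)²) = 0.088223 × 9.9594 × 0.71717 / (6 × 0.079992) = 1.3129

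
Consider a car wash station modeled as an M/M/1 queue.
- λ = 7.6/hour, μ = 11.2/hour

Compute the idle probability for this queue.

ρ = λ/μ = 7.6/11.2 = 0.6786
P(0) = 1 - ρ = 1 - 0.6786 = 0.3214
The server is idle 32.14% of the time.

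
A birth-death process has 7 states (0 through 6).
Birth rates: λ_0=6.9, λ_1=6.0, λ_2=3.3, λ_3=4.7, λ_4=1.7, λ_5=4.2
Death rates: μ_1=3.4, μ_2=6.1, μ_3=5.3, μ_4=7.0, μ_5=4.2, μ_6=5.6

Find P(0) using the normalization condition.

Ratios P(n)/P(0) = (λ₀···λₙ₋₁)/(μ₁···μₙ):
P(1)/P(0) = (6.9)/(3.4) = 2.029412
P(2)/P(0) = (6.9×6.0)/(3.4×6.1) = 1.996143
P(3)/P(0) = (6.9×6.0×3.3)/(3.4×6.1×5.3) = 1.242881
P(4)/P(0) = (6.9×6.0×3.3×4.7)/(3.4×6.1×5.3×7.0) = 0.8345060
P(5)/P(0) = (6.9×6.0×3.3×4.7×1.7)/(3.4×6.1×5.3×7.0×4.2) = 0.3377762
P(6)/P(0) = (6.9×6.0×3.3×4.7×1.7×4.2)/(3.4×6.1×5.3×7.0×4.2×5.6) = 0.2533322

Normalization: ∑ P(n) = 1
P(0) × (1.000000 + 2.029412 + 1.996143 + 1.242881 + 0.8345060 + 0.3377762 + 0.2533322) = 1
P(0) × 7.6941 = 1
P(0) = 1/7.6941 = 0.1300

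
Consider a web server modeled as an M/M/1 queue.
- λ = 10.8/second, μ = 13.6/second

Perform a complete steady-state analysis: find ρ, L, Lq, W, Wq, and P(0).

Step 1: ρ = λ/μ = 10.8/13.6 = 0.7941
Step 2: L = λ/(μ-λ) = 10.8/2.80 = 3.8571
Step 3: Lq = λ²/(μ(μ-λ)) = 116.64/(13.6×2.80) = 3.0630
Step 4: W = 1/(μ-λ) = 1/2.80 = 0.35714
Step 5: Wq = λ/(μ(μ-λ)) = 10.8/(13.6×2.80) = 0.2836
Step 6: P(0) = 1-ρ = 0.2059
Verify: L = λW = 10.8×0.35714 = 3.8571 ✔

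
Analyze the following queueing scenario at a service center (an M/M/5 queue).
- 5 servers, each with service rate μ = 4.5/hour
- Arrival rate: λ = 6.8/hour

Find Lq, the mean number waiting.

Traffic intensity: ρ = λ/(cμ) = 6.8/(5×4.5) = 0.3022
Since ρ = 0.3022 < 1, system is stable.
Offered load a = λ/μ = cρ = 6.8/4.5 = 1.5111
P₀ = [ Σₙ₌₀^4 aⁿ/n! + a^5/(5!(1-ρ)) ]⁻¹
Σ = a^0/0! + a^1/1! + a^2/2! + a^3/3! + a^4/4! = 1.0000 + 1.5111 + 1.1417 + 0.5751 + 0.2173 = 4.4452
a^5/(5!(1-ρ)) = 7.8792/(120 × 0.6978) = 0.09410
P₀ = 1/(4.4452 + 0.09410) = 0.2203
Lq = P₀·a^5·ρ / (5!(1-ρ)²) = 0.22030 × 7.8792 × 0.30222 / (120 × 0.48689) = 0.008979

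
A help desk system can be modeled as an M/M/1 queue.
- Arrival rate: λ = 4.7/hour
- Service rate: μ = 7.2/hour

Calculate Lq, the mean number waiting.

ρ = λ/μ = 4.7/7.2 = 0.6528
For M/M/1: Lq = λ²/(μ(μ-λ))
Lq = 22.09/(7.2 × 2.50)
Lq = 1.2272 tickets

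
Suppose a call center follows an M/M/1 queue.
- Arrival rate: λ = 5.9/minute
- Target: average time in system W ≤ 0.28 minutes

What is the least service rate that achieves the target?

For M/M/1: W = 1/(μ-λ)
Need W ≤ 0.28, so 1/(μ-λ) ≤ 0.28
μ - λ ≥ 1/0.28 = 3.5714
μ ≥ 5.9 + 3.5714 = 9.4714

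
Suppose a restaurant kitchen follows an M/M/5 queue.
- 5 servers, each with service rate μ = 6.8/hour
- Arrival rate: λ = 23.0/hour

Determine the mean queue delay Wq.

Traffic intensity: ρ = λ/(cμ) = 23.0/(5×6.8) = 0.6765
Since ρ = 0.6765 < 1, system is stable.
Offered load a = λ/μ = cρ = 23.0/6.8 = 3.3824
P₀ = [ Σₙ₌₀^4 aⁿ/n! + a^5/(5!(1-ρ)) ]⁻¹
Σ = a^0/0! + a^1/1! + a^2/2! + a^3/3! + a^4/4! = 1.00000 + 3.38235 + 5.72016 + 6.44920 + 5.45336 = 22.0051
a^5/(5!(1-ρ)) = 442.6848/(120 × 0.32353) = 11.4025
P₀ = 1/(22.0051 + 11.4025) = 0.02993
Lq = P₀·a^5·ρ / (5!(1-ρ)²) = 0.029933 × 442.6848 × 0.67647 / (120 × 0.10467) = 0.7137
Wq = Lq/λ = 0.7137/23.0 = 0.03103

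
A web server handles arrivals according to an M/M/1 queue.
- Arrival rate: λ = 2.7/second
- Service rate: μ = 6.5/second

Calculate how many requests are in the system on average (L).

ρ = λ/μ = 2.7/6.5 = 0.4154
For M/M/1: L = λ/(μ-λ)
L = 2.7/(6.5-2.7) = 2.7/3.80
L = 0.7105 requests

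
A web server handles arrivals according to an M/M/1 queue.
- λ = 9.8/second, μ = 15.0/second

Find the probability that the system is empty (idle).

ρ = λ/μ = 9.8/15.0 = 0.6533
P(0) = 1 - ρ = 1 - 0.6533 = 0.3467
The server is idle 34.67% of the time.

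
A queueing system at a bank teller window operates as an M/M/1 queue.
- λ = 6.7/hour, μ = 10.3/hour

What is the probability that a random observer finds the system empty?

ρ = λ/μ = 6.7/10.3 = 0.6505
P(0) = 1 - ρ = 1 - 0.6505 = 0.3495
The server is idle 34.95% of the time.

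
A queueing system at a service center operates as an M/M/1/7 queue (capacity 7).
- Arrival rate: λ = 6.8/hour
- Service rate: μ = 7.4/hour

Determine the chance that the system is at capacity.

ρ = λ/μ = 6.8/7.4 = 0.91892
P₀ = (1-ρ)/(1-ρ^(K+1)) = (1-0.91892)/(1-0.91892^8) = 0.08108/0.4916 = 0.1649
P_K = P₀×ρ^K = 0.16494 × 0.91892^7 = 0.16494 × 0.55328 = 0.09126
Blocking probability = 9.13%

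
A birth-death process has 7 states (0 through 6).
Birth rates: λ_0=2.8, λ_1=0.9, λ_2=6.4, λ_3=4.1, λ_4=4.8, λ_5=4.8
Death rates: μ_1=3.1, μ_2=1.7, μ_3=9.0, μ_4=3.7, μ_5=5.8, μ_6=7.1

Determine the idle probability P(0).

Ratios P(n)/P(0) = (λ₀···λₙ₋₁)/(μ₁···μₙ):
P(1)/P(0) = (2.8)/(3.1) = 0.90323
P(2)/P(0) = (2.8×0.9)/(3.1×1.7) = 0.47818
P(3)/P(0) = (2.8×0.9×6.4)/(3.1×1.7×9.0) = 0.34004
P(4)/P(0) = (2.8×0.9×6.4×4.1)/(3.1×1.7×9.0×3.7) = 0.37680
P(5)/P(0) = (2.8×0.9×6.4×4.1×4.8)/(3.1×1.7×9.0×3.7×5.8) = 0.31183
P(6)/P(0) = (2.8×0.9×6.4×4.1×4.8×4.8)/(3.1×1.7×9.0×3.7×5.8×7.1) = 0.21082

Normalization: ∑ P(n) = 1
P(0) × (1.0000 + 0.90323 + 0.47818 + 0.34004 + 0.37680 + 0.31183 + 0.21082) = 1
P(0) × 3.6209 = 1
P(0) = 1/3.6209 = 0.2762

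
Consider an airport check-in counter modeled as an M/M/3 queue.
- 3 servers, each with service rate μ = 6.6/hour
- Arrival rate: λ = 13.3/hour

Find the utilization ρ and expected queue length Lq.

Traffic intensity: ρ = λ/(cμ) = 13.3/(3×6.6) = 0.6717
Since ρ = 0.6717 < 1, system is stable.
Offered load a = λ/μ = cρ = 13.3/6.6 = 2.0152
P₀ = [ Σₙ₌₀^2 aⁿ/n! + a^3/(3!(1-ρ)) ]⁻¹
Σ = a^0/0! + a^1/1! + a^2/2! = 1.0000 + 2.0152 + 2.0304 = 5.0456
a^3/(3!(1-ρ)) = 8.18320/(6 × 0.328283) = 4.1545
P₀ = 1/(5.0456 + 4.1545) = 0.1087
Lq = P₀·a^3·ρ / (3!(1-ρ)²) = 0.10869 × 8.1832 × 0.67172 / (6 × 0.10777) = 0.9240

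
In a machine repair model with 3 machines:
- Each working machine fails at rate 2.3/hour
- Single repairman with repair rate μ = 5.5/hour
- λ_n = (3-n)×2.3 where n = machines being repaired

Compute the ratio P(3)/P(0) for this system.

P(3)/P(0) = ∏_{i=0}^{3-1} λ_i/μ_{i+1}
= (3-0)×2.3/5.5 × (3-1)×2.3/5.5 × (3-2)×2.3/5.5
= 0.4388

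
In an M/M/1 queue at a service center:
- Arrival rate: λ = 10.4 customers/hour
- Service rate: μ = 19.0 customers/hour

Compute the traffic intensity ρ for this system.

Server utilization: ρ = λ/μ
ρ = 10.4/19.0 = 0.5474
The server is busy 54.74% of the time.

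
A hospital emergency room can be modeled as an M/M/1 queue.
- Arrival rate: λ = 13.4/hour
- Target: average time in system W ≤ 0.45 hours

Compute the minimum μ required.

For M/M/1: W = 1/(μ-λ)
Need W ≤ 0.45, so 1/(μ-λ) ≤ 0.45
μ - λ ≥ 1/0.45 = 2.2222
μ ≥ 13.4 + 2.2222 = 15.6222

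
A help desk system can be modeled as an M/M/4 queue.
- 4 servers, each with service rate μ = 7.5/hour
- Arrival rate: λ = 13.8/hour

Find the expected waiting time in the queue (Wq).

Traffic intensity: ρ = λ/(cμ) = 13.8/(4×7.5) = 0.4600
Since ρ = 0.4600 < 1, system is stable.
Offered load a = λ/μ = cρ = 13.8/7.5 = 1.8400
P₀ = [ Σₙ₌₀^3 aⁿ/n! + a^4/(4!(1-ρ)) ]⁻¹
Σ = a^0/0! + a^1/1! + a^2/2! + a^3/3! = 1.0000 + 1.8400 + 1.6928 + 1.0383 = 5.5711
a^4/(4!(1-ρ)) = 11.4623/(24 × 0.5400) = 0.8844
P₀ = 1/(5.5711 + 0.8844) = 0.1549
Lq = P₀·a^4·ρ / (4!(1-ρ)²) = 0.1549 × 11.4623 × 0.4600 / (24 × 0.2916) = 0.1167
Wq = Lq/λ = 0.1167/13.8 = 0.008457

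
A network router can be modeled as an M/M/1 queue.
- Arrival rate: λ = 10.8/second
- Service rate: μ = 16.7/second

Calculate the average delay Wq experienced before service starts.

First, compute utilization: ρ = λ/μ = 10.8/16.7 = 0.6467
For M/M/1: Wq = λ/(μ(μ-λ))
Wq = 10.8/(16.7 × (16.7-10.8))
Wq = 10.8/(16.7 × 5.90)
Wq = 0.1096 seconds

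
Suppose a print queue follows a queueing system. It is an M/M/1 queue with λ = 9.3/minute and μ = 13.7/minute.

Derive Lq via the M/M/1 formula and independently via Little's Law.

Method 1 (direct): Lq = λ²/(μ(μ-λ)) = 86.49/(13.7 × 4.40) = 1.4348

Method 2 (Little's Law):
W = 1/(μ-λ) = 1/4.40 = 0.22727
Wq = W - 1/μ = 0.22727 - 0.072993 = 0.15428
Lq = λWq = 9.3 × 0.15428 = 1.4348 ✔ (matches Method 1)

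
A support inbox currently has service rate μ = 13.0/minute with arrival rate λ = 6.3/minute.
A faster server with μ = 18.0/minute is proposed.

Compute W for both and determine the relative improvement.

System 1: ρ₁ = 6.3/13.0 = 0.4846, W₁ = 1/(13.0-6.3) = 0.149254
System 2: ρ₂ = 6.3/18.0 = 0.3500, W₂ = 1/(18.0-6.3) = 0.0854701
Improvement: (W₁-W₂)/W₁ = (0.149254-0.0854701)/0.149254 = 42.74%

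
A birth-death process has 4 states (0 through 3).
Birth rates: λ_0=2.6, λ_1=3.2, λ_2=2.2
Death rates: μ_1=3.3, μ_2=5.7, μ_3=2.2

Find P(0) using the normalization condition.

Ratios P(n)/P(0) = (λ₀···λₙ₋₁)/(μ₁···μₙ):
P(1)/P(0) = (2.6)/(3.3) = 0.7879
P(2)/P(0) = (2.6×3.2)/(3.3×5.7) = 0.4423
P(3)/P(0) = (2.6×3.2×2.2)/(3.3×5.7×2.2) = 0.4423

Normalization: ∑ P(n) = 1
P(0) × (1.0000 + 0.7879 + 0.4423 + 0.4423) = 1
P(0) × 2.6725 = 1
P(0) = 1/2.6725 = 0.3742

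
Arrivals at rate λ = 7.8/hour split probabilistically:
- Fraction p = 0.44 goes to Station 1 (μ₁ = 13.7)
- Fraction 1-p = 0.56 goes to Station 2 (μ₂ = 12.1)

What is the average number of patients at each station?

Effective rates: λ₁ = 7.8×0.44 = 3.432, λ₂ = 7.8×0.56 = 4.368
Station 1: ρ₁ = 3.432/13.7 = 0.2505, L₁ = ρ₁/(1-ρ₁) = 0.2505/(1-0.2505) = 0.3342
Station 2: ρ₂ = 4.368/12.1 = 0.3610, L₂ = ρ₂/(1-ρ₂) = 0.3610/(1-0.3610) = 0.5649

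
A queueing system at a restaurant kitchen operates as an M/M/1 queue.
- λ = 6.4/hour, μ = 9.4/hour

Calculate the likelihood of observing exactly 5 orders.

ρ = λ/μ = 6.4/9.4 = 0.68085
P(n) = (1-ρ)ρⁿ
P(5) = (1-0.68085) × 0.68085^5
P(5) = 0.31915 × 0.14630
P(5) = 0.04669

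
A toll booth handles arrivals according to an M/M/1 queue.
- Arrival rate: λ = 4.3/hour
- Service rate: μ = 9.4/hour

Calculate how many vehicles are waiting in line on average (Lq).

ρ = λ/μ = 4.3/9.4 = 0.4574
For M/M/1: Lq = λ²/(μ(μ-λ))
Lq = 18.49/(9.4 × 5.10)
Lq = 0.3857 vehicles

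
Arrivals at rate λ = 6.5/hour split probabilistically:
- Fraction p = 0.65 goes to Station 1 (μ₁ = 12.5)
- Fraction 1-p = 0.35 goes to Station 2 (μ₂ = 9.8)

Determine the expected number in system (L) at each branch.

Effective rates: λ₁ = 6.5×0.65 = 4.225, λ₂ = 6.5×0.35 = 2.275
Station 1: ρ₁ = 4.225/12.5 = 0.3380, L₁ = ρ₁/(1-ρ₁) = 0.3380/(1-0.3380) = 0.5106
Station 2: ρ₂ = 2.275/9.8 = 0.2321, L₂ = ρ₂/(1-ρ₂) = 0.2321/(1-0.2321) = 0.3023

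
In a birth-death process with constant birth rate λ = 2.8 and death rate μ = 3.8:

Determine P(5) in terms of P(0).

For constant rates: P(n)/P(0) = (λ/μ)^n
P(5)/P(0) = (2.8/3.8)^5 = 0.73684^5 = 0.2172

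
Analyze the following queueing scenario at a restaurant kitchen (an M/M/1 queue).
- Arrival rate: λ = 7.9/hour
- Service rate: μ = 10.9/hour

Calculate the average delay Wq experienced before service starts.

First, compute utilization: ρ = λ/μ = 7.9/10.9 = 0.7248
For M/M/1: Wq = λ/(μ(μ-λ))
Wq = 7.9/(10.9 × (10.9-7.9))
Wq = 7.9/(10.9 × 3.00)
Wq = 0.2416 hours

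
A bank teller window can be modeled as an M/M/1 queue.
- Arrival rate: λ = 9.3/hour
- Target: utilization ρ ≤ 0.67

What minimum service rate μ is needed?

ρ = λ/μ, so μ = λ/ρ
μ ≥ 9.3/0.67 = 13.8806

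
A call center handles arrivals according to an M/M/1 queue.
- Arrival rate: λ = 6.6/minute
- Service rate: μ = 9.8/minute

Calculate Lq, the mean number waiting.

ρ = λ/μ = 6.6/9.8 = 0.6735
For M/M/1: Lq = λ²/(μ(μ-λ))
Lq = 43.56/(9.8 × 3.20)
Lq = 1.3890 calls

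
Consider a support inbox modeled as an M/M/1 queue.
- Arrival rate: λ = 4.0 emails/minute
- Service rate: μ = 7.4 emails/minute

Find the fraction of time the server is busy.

Server utilization: ρ = λ/μ
ρ = 4.0/7.4 = 0.5405
The server is busy 54.05% of the time.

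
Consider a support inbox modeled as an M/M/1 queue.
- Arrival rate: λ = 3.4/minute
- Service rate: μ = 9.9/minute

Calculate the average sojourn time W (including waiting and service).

First, compute utilization: ρ = λ/μ = 3.4/9.9 = 0.3434
For M/M/1: W = 1/(μ-λ)
W = 1/(9.9-3.4) = 1/6.50
W = 0.1538 minutes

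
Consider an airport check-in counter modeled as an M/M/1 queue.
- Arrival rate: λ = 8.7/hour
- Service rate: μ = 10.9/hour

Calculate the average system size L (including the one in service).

ρ = λ/μ = 8.7/10.9 = 0.7982
For M/M/1: L = λ/(μ-λ)
L = 8.7/(10.9-8.7) = 8.7/2.20
L = 3.9545 passengers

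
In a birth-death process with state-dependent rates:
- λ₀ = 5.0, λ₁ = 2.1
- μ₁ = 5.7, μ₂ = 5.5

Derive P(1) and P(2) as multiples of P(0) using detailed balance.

Balance equations:
State 0: λ₀P₀ = μ₁P₁ → P₁ = (λ₀/μ₁)P₀ = (5.0/5.7)P₀ = 0.8772P₀
State 1: P₂ = (λ₀λ₁)/(μ₁μ₂)P₀ = (5.0×2.1)/(5.7×5.5)P₀ = 0.3349P₀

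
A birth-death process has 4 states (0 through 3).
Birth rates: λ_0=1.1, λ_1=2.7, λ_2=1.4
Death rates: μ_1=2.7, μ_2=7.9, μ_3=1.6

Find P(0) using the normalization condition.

Ratios P(n)/P(0) = (λ₀···λₙ₋₁)/(μ₁···μₙ):
P(1)/P(0) = (1.1)/(2.7) = 0.40741
P(2)/P(0) = (1.1×2.7)/(2.7×7.9) = 0.13924
P(3)/P(0) = (1.1×2.7×1.4)/(2.7×7.9×1.6) = 0.12184

Normalization: ∑ P(n) = 1
P(0) × (1.0000 + 0.40741 + 0.13924 + 0.12184) = 1
P(0) × 1.6685 = 1
P(0) = 1/1.6685 = 0.5993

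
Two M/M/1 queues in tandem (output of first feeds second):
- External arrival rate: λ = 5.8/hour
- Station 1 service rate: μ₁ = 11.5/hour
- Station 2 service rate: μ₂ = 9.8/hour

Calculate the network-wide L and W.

By Jackson's theorem, each station behaves as independent M/M/1.
Station 1: ρ₁ = 5.8/11.5 = 0.5043, L₁ = ρ₁/(1-ρ₁) = λ/(μ₁-λ) = 5.8/5.70 = 1.0175
Station 2: ρ₂ = 5.8/9.8 = 0.5918, L₂ = ρ₂/(1-ρ₂) = λ/(μ₂-λ) = 5.8/4.00 = 1.4500
Total: L = L₁ + L₂ = 1.0175 + 1.4500 = 2.4675
W = L/λ = 2.4675/5.8 = 0.4254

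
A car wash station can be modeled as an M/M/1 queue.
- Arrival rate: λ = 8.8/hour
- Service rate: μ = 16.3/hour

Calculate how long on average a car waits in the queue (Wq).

First, compute utilization: ρ = λ/μ = 8.8/16.3 = 0.5399
For M/M/1: Wq = λ/(μ(μ-λ))
Wq = 8.8/(16.3 × (16.3-8.8))
Wq = 8.8/(16.3 × 7.50)
Wq = 0.07198 hours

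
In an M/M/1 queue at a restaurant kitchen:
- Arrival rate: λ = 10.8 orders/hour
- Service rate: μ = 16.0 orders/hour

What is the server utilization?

Server utilization: ρ = λ/μ
ρ = 10.8/16.0 = 0.6750
The server is busy 67.50% of the time.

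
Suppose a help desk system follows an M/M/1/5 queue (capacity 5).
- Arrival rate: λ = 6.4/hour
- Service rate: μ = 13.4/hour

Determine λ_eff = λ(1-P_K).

ρ = λ/μ = 6.4/13.4 = 0.4776
P₀ = (1-ρ)/(1-ρ^(K+1)) = (1-0.4776)/(1-0.4776^6) = 0.5224/0.9881 = 0.5287
P_K = P₀×ρ^K = 0.5287 × 0.4776^5 = 0.5287 × 0.02485 = 0.01314
λ_eff = λ(1-P_K) = 6.4 × (1 - 0.01314) = 6.4 × 0.98686 = 6.3159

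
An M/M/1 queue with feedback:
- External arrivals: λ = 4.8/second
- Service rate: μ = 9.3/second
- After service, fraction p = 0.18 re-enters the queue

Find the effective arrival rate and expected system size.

Effective arrival rate: λ_eff = λ/(1-p) = 4.8/(1-0.18) = 4.8/0.82 = 5.8537
ρ = λ_eff/μ = 5.8537/9.3 = 0.62943
L = ρ/(1-ρ) = 0.62943/(1-0.62943) = 1.6985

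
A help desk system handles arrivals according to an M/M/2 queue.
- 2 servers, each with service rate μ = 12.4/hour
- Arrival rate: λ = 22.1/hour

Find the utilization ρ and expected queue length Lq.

Traffic intensity: ρ = λ/(cμ) = 22.1/(2×12.4) = 0.8911
Since ρ = 0.8911 < 1, system is stable.
Offered load a = λ/μ = cρ = 22.1/12.4 = 1.7823
P₀ = [ Σₙ₌₀^1 aⁿ/n! + a^2/(2!(1-ρ)) ]⁻¹
Σ = a^0/0! + a^1/1! = 1.0000 + 1.7823 = 2.7823
a^2/(2!(1-ρ)) = 3.17644/(2 × 0.108871) = 14.5881
P₀ = 1/(2.7823 + 14.5881) = 0.05757
Lq = P₀·a^2·ρ / (2!(1-ρ)²) = 0.0575693 × 3.17644 × 0.891129 / (2 × 0.0118529) = 6.8741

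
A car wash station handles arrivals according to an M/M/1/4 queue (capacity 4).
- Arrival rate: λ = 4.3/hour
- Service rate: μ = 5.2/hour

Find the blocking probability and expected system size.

ρ = λ/μ = 4.3/5.2 = 0.8269
P₀ = (1-ρ)/(1-ρ^(K+1)) = (1-0.8269)/(1-0.8269^5) = 0.1731/0.6134 = 0.2822
P_K = P₀×ρ^K = 0.2822 × 0.8269^4 = 0.2822 × 0.4675 = 0.1319
Blocking probability P_4 = 0.1319 (13.19%)
L = ρ[1 - (K+1)ρ^K + Kρ^(K+1)] / [(1-ρ)(1-ρ^(K+1))]
L = 0.8269 × (1 - 5×0.46753 + 4×0.38660) / ((1 - 0.8269) × (1 - 0.38660)) = 1.6257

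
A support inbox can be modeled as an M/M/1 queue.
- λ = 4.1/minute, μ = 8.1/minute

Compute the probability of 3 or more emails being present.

ρ = λ/μ = 4.1/8.1 = 0.5062
P(N ≥ n) = ρⁿ
P(N ≥ 3) = 0.5062^3
P(N ≥ 3) = 0.1297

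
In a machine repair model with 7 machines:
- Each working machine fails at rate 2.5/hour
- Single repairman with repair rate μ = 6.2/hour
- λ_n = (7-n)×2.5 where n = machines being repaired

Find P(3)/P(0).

P(3)/P(0) = ∏_{i=0}^{3-1} λ_i/μ_{i+1}
= (7-0)×2.5/6.2 × (7-1)×2.5/6.2 × (7-2)×2.5/6.2
= 13.7678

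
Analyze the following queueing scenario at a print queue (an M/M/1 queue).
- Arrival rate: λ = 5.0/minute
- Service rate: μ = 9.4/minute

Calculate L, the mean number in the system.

ρ = λ/μ = 5.0/9.4 = 0.5319
For M/M/1: L = λ/(μ-λ)
L = 5.0/(9.4-5.0) = 5.0/4.40
L = 1.1364 jobs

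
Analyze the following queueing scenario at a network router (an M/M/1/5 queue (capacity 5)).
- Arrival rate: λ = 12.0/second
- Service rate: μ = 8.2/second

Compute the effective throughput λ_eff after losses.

ρ = λ/μ = 12.0/8.2 = 1.4634
P₀ = (1-ρ)/(1-ρ^(K+1)) = (1-1.4634)/(1-1.4634^6) = -0.4634/-8.8215 = 0.05253
P_K = P₀×ρ^K = 0.052531 × 1.4634^5 = 0.052531 × 6.7114 = 0.3526
λ_eff = λ(1-P_K) = 12.0 × (1 - 0.35256) = 12.0 × 0.64744 = 7.7693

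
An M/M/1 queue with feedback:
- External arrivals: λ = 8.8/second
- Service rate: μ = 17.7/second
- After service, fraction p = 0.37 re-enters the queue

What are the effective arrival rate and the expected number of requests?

Effective arrival rate: λ_eff = λ/(1-p) = 8.8/(1-0.37) = 8.8/0.63 = 13.96825
ρ = λ_eff/μ = 13.96825/17.7 = 0.789167
L = ρ/(1-ρ) = 0.789167/(1-0.789167) = 3.7431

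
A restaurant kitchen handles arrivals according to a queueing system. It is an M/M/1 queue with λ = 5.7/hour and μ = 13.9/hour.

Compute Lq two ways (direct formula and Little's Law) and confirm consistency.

Method 1 (direct): Lq = λ²/(μ(μ-λ)) = 32.49/(13.9 × 8.20) = 0.2851

Method 2 (Little's Law):
W = 1/(μ-λ) = 1/8.20 = 0.12195
Wq = W - 1/μ = 0.12195 - 0.071942 = 0.05001
Lq = λWq = 5.7 × 0.05001 = 0.2851 ✔ (matches Method 1)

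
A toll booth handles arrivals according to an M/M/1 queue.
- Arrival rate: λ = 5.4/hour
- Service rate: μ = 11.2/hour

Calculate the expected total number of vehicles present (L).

ρ = λ/μ = 5.4/11.2 = 0.4821
For M/M/1: L = λ/(μ-λ)
L = 5.4/(11.2-5.4) = 5.4/5.80
L = 0.9310 vehicles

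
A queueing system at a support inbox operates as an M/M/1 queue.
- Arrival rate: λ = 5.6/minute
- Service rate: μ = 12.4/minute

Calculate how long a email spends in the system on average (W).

First, compute utilization: ρ = λ/μ = 5.6/12.4 = 0.4516
For M/M/1: W = 1/(μ-λ)
W = 1/(12.4-5.6) = 1/6.80
W = 0.1471 minutes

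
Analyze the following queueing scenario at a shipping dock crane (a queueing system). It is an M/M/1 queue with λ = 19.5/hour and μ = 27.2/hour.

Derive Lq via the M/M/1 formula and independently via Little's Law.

Method 1 (direct): Lq = λ²/(μ(μ-λ)) = 380.25/(27.2 × 7.70) = 1.8156

Method 2 (Little's Law):
W = 1/(μ-λ) = 1/7.70 = 0.12987
Wq = W - 1/μ = 0.12987 - 0.036765 = 0.09311
Lq = λWq = 19.5 × 0.09311 = 1.8156 ✔ (matches Method 1)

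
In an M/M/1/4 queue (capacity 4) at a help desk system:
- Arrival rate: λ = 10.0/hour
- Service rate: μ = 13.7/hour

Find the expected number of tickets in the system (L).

ρ = λ/μ = 10.0/13.7 = 0.72993
P₀ = (1-ρ)/(1-ρ^(K+1)) = (1-0.72993)/(1-0.72993^5) = 0.2701/0.7928 = 0.3407
P_K = P₀×ρ^K = 0.34066 × 0.72993^4 = 0.34066 × 0.28387 = 0.09670
L = ρ[1 - (K+1)ρ^K + Kρ^(K+1)] / [(1-ρ)(1-ρ^(K+1))]
L = 0.72993 × (1 - 5×0.283874 + 4×0.207208) / ((1 - 0.72993) × (1 - 0.207208)) = 1.3959 tickets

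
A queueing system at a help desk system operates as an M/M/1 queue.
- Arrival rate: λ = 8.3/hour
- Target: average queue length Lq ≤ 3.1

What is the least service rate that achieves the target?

For M/M/1: Lq = λ²/(μ(μ-λ))
Need Lq ≤ 3.1, i.e. μ(μ-λ) ≥ λ²/3.1
μ² - 8.3μ - 68.89/3.1 ≥ 0  →  μ² - 8.3μ - 22.22258 ≥ 0
Quadratic formula (positive root): μ = [λ + √(λ² + 4×22.22258)]/2
Discriminant: 68.89 + 4×22.22258 = 157.7803, √157.7803 = 12.56106
μ ≥ (8.3 + 12.56106)/2 = 10.4305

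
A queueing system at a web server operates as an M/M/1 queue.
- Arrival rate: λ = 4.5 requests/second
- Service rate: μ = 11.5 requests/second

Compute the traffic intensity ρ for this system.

Server utilization: ρ = λ/μ
ρ = 4.5/11.5 = 0.3913
The server is busy 39.13% of the time.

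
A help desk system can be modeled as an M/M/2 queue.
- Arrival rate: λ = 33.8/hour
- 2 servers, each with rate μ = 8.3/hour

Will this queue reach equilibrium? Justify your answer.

Stability requires ρ = λ/(cμ) < 1
ρ = 33.8/(2 × 8.3) = 33.8/16.60 = 2.0361
Since 2.0361 ≥ 1, the system is UNSTABLE.
Need c > λ/μ = 33.8/8.3 = 4.07.
Minimum servers needed: c = 5.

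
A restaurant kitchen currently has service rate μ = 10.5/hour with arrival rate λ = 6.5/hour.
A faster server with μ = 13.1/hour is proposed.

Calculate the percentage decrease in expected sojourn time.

System 1: ρ₁ = 6.5/10.5 = 0.6190, W₁ = 1/(10.5-6.5) = 0.25000
System 2: ρ₂ = 6.5/13.1 = 0.4962, W₂ = 1/(13.1-6.5) = 0.15152
Improvement: (W₁-W₂)/W₁ = (0.25000-0.15152)/0.25000 = 39.39%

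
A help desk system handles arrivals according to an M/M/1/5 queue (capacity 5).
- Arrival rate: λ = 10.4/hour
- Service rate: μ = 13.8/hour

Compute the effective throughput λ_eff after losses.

ρ = λ/μ = 10.4/13.8 = 0.753623
P₀ = (1-ρ)/(1-ρ^(K+1)) = (1-0.753623)/(1-0.753623^6) = 0.24638/0.81680 = 0.3016
P_K = P₀×ρ^K = 0.30164 × 0.753623^5 = 0.30164 × 0.24309 = 0.07333
λ_eff = λ(1-P_K) = 10.4 × (1 - 0.07333) = 10.4 × 0.92667 = 9.6374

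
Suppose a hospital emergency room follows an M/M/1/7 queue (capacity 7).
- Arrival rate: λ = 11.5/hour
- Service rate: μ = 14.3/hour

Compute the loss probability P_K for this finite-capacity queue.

ρ = λ/μ = 11.5/14.3 = 0.8042
P₀ = (1-ρ)/(1-ρ^(K+1)) = (1-0.8042)/(1-0.8042^8) = 0.1958/0.8251 = 0.2373
P_K = P₀×ρ^K = 0.23732 × 0.8042^7 = 0.23732 × 0.21754 = 0.05163
Blocking probability = 5.16%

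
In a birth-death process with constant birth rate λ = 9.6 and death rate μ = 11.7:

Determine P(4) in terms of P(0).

For constant rates: P(n)/P(0) = (λ/μ)^n
P(4)/P(0) = (9.6/11.7)^4 = 0.820513^4 = 0.4533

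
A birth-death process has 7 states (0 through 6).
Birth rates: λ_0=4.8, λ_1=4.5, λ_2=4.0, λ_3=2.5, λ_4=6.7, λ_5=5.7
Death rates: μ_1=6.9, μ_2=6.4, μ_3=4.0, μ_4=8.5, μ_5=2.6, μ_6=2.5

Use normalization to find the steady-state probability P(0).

Ratios P(n)/P(0) = (λ₀···λₙ₋₁)/(μ₁···μₙ):
P(1)/P(0) = (4.8)/(6.9) = 0.6957
P(2)/P(0) = (4.8×4.5)/(6.9×6.4) = 0.4891
P(3)/P(0) = (4.8×4.5×4.0)/(6.9×6.4×4.0) = 0.4891
P(4)/P(0) = (4.8×4.5×4.0×2.5)/(6.9×6.4×4.0×8.5) = 0.1439
P(5)/P(0) = (4.8×4.5×4.0×2.5×6.7)/(6.9×6.4×4.0×8.5×2.6) = 0.3707
P(6)/P(0) = (4.8×4.5×4.0×2.5×6.7×5.7)/(6.9×6.4×4.0×8.5×2.6×2.5) = 0.8452

Normalization: ∑ P(n) = 1
P(0) × (1.0000 + 0.6957 + 0.4891 + 0.4891 + 0.1439 + 0.3707 + 0.8452) = 1
P(0) × 4.0337 = 1
P(0) = 1/4.0337 = 0.2479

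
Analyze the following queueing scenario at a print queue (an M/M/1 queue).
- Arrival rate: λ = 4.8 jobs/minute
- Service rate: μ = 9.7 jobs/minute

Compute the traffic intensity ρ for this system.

Server utilization: ρ = λ/μ
ρ = 4.8/9.7 = 0.4948
The server is busy 49.48% of the time.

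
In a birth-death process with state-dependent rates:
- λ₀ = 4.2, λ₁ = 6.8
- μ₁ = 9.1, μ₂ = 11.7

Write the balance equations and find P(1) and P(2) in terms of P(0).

Balance equations:
State 0: λ₀P₀ = μ₁P₁ → P₁ = (λ₀/μ₁)P₀ = (4.2/9.1)P₀ = 0.4615P₀
State 1: P₂ = (λ₀λ₁)/(μ₁μ₂)P₀ = (4.2×6.8)/(9.1×11.7)P₀ = 0.2682P₀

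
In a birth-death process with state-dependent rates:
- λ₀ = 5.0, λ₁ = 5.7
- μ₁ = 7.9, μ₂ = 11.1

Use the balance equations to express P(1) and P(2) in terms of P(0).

Balance equations:
State 0: λ₀P₀ = μ₁P₁ → P₁ = (λ₀/μ₁)P₀ = (5.0/7.9)P₀ = 0.6329P₀
State 1: P₂ = (λ₀λ₁)/(μ₁μ₂)P₀ = (5.0×5.7)/(7.9×11.1)P₀ = 0.3250P₀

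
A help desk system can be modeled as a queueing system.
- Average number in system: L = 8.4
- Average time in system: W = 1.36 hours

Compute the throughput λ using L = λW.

Little's Law: L = λW, so λ = L/W
λ = 8.4/1.36 = 6.1765 tickets/hour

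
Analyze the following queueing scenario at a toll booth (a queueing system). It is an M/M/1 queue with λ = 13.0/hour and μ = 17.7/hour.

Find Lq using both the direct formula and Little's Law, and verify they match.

Method 1 (direct): Lq = λ²/(μ(μ-λ)) = 169.00/(17.7 × 4.70) = 2.0315

Method 2 (Little's Law):
W = 1/(μ-λ) = 1/4.70 = 0.21277
Wq = W - 1/μ = 0.21277 - 0.056497 = 0.15627
Lq = λWq = 13.0 × 0.15627 = 2.0315 ✔ (matches Method 1)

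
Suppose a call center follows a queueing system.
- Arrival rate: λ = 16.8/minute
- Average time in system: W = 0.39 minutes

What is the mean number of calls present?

Little's Law: L = λW
L = 16.8 × 0.39 = 6.5520 calls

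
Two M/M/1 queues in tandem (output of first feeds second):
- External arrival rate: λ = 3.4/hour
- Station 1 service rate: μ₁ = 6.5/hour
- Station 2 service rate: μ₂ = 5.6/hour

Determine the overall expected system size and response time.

By Jackson's theorem, each station behaves as independent M/M/1.
Station 1: ρ₁ = 3.4/6.5 = 0.5231, L₁ = ρ₁/(1-ρ₁) = λ/(μ₁-λ) = 3.4/3.10 = 1.09677
Station 2: ρ₂ = 3.4/5.6 = 0.6071, L₂ = ρ₂/(1-ρ₂) = λ/(μ₂-λ) = 3.4/2.20 = 1.54545
Total: L = L₁ + L₂ = 1.09677 + 1.54545 = 2.6422
W = L/λ = 2.6422/3.4 = 0.7771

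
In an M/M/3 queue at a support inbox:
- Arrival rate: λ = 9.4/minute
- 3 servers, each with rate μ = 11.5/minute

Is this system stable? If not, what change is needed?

Stability requires ρ = λ/(cμ) < 1
ρ = 9.4/(3 × 11.5) = 9.4/34.50 = 0.2725
Since 0.2725 < 1, the system is STABLE.
The servers are busy 27.25% of the time.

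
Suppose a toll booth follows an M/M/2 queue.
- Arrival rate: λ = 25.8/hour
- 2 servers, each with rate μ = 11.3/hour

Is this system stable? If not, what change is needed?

Stability requires ρ = λ/(cμ) < 1
ρ = 25.8/(2 × 11.3) = 25.8/22.60 = 1.1416
Since 1.1416 ≥ 1, the system is UNSTABLE.
Need c > λ/μ = 25.8/11.3 = 2.28.
Minimum servers needed: c = 3.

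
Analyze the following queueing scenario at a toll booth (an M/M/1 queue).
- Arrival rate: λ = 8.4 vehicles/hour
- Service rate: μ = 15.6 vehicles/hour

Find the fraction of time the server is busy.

Server utilization: ρ = λ/μ
ρ = 8.4/15.6 = 0.5385
The server is busy 53.85% of the time.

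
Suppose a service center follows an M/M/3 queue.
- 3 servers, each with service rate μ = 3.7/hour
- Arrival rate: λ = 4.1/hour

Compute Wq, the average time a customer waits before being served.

Traffic intensity: ρ = λ/(cμ) = 4.1/(3×3.7) = 0.3694
Since ρ = 0.3694 < 1, system is stable.
Offered load a = λ/μ = cρ = 4.1/3.7 = 1.1081
P₀ = [ Σₙ₌₀^2 aⁿ/n! + a^3/(3!(1-ρ)) ]⁻¹
Σ = a^0/0! + a^1/1! + a^2/2! = 1.0000 + 1.1081 + 0.6140 = 2.7221
a^3/(3!(1-ρ)) = 1.3606/(6 × 0.6306) = 0.3596
P₀ = 1/(2.7221 + 0.3596) = 0.3245
Lq = P₀·a^3·ρ / (3!(1-ρ)²) = 0.3245 × 1.3606 × 0.3694 / (6 × 0.3977) = 0.06835
Wq = Lq/λ = 0.06835/4.1 = 0.01667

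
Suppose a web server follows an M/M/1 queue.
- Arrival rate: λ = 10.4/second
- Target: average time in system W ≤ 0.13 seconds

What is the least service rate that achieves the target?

For M/M/1: W = 1/(μ-λ)
Need W ≤ 0.13, so 1/(μ-λ) ≤ 0.13
μ - λ ≥ 1/0.13 = 7.6923
μ ≥ 10.4 + 7.6923 = 18.0923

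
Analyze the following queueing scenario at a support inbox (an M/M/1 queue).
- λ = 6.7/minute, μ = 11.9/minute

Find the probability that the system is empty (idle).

ρ = λ/μ = 6.7/11.9 = 0.5630
P(0) = 1 - ρ = 1 - 0.5630 = 0.4370
The server is idle 43.70% of the time.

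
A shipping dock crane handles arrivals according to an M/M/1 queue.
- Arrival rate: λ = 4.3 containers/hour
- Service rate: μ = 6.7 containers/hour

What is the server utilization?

Server utilization: ρ = λ/μ
ρ = 4.3/6.7 = 0.6418
The server is busy 64.18% of the time.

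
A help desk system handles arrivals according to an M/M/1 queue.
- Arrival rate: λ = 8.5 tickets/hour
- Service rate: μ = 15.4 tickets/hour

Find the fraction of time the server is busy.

Server utilization: ρ = λ/μ
ρ = 8.5/15.4 = 0.5519
The server is busy 55.19% of the time.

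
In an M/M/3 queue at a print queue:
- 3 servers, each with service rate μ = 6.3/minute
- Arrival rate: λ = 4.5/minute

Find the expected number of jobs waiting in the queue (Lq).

Traffic intensity: ρ = λ/(cμ) = 4.5/(3×6.3) = 0.2381
Since ρ = 0.2381 < 1, system is stable.
Offered load a = λ/μ = cρ = 4.5/6.3 = 0.7143
P₀ = [ Σₙ₌₀^2 aⁿ/n! + a^3/(3!(1-ρ)) ]⁻¹
Σ = a^0/0! + a^1/1! + a^2/2! = 1.0000 + 0.7143 + 0.2551 = 1.9694
a^3/(3!(1-ρ)) = 0.36443/(6 × 0.76190) = 0.07972
P₀ = 1/(1.9694 + 0.07972) = 0.4880
Lq = P₀·a^3·ρ / (3!(1-ρ)²) = 0.4880 × 0.3644 × 0.2381 / (6 × 0.5805) = 0.01216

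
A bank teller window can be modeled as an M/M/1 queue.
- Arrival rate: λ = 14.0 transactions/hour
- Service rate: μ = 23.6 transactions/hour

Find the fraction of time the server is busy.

Server utilization: ρ = λ/μ
ρ = 14.0/23.6 = 0.5932
The server is busy 59.32% of the time.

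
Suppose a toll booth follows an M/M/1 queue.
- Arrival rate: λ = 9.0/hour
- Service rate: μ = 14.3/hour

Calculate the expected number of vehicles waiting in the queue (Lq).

ρ = λ/μ = 9.0/14.3 = 0.6294
For M/M/1: Lq = λ²/(μ(μ-λ))
Lq = 81.00/(14.3 × 5.30)
Lq = 1.0687 vehicles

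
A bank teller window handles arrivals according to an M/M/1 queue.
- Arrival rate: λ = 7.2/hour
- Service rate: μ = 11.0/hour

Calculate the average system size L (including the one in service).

ρ = λ/μ = 7.2/11.0 = 0.6545
For M/M/1: L = λ/(μ-λ)
L = 7.2/(11.0-7.2) = 7.2/3.80
L = 1.8947 transactions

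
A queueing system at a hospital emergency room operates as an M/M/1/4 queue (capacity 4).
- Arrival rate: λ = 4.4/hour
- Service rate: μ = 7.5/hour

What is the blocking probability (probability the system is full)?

ρ = λ/μ = 4.4/7.5 = 0.58667
P₀ = (1-ρ)/(1-ρ^(K+1)) = (1-0.58667)/(1-0.58667^5) = 0.4133/0.9305 = 0.4442
P_K = P₀×ρ^K = 0.44420 × 0.58667^4 = 0.44420 × 0.11846 = 0.05262
Blocking probability = 5.26%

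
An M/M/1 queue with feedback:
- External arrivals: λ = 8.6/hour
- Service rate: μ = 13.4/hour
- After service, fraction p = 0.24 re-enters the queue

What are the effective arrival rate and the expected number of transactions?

Effective arrival rate: λ_eff = λ/(1-p) = 8.6/(1-0.24) = 8.6/0.76 = 11.31579
ρ = λ_eff/μ = 11.31579/13.4 = 0.844462
L = ρ/(1-ρ) = 0.844462/(1-0.844462) = 5.4293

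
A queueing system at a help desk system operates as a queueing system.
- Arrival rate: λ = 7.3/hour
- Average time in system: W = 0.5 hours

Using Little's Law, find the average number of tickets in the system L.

Little's Law: L = λW
L = 7.3 × 0.5 = 3.6500 tickets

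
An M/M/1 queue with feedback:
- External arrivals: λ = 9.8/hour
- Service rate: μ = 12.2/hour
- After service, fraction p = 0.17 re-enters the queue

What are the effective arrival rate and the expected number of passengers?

Effective arrival rate: λ_eff = λ/(1-p) = 9.8/(1-0.17) = 9.8/0.83 = 11.8072289
ρ = λ_eff/μ = 11.8072289/12.2 = 0.9678056
L = ρ/(1-ρ) = 0.9678056/(1-0.9678056) = 30.0613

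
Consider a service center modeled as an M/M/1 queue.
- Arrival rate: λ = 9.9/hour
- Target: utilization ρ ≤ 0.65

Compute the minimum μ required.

ρ = λ/μ, so μ = λ/ρ
μ ≥ 9.9/0.65 = 15.2308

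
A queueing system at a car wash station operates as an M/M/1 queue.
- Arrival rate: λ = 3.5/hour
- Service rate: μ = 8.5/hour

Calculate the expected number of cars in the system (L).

ρ = λ/μ = 3.5/8.5 = 0.4118
For M/M/1: L = λ/(μ-λ)
L = 3.5/(8.5-3.5) = 3.5/5.00
L = 0.7000 cars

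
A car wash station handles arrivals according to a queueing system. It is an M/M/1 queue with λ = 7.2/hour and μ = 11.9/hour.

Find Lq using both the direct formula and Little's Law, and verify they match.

Method 1 (direct): Lq = λ²/(μ(μ-λ)) = 51.84/(11.9 × 4.70) = 0.9269

Method 2 (Little's Law):
W = 1/(μ-λ) = 1/4.70 = 0.212766
Wq = W - 1/μ = 0.212766 - 0.0840336 = 0.12873
Lq = λWq = 7.2 × 0.12873 = 0.9269 ✔ (matches Method 1)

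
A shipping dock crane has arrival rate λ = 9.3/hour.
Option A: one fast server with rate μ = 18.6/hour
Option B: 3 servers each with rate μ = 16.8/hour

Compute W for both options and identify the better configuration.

Option A: single server μ = 18.6 (M/M/1)
  ρ_A = 9.3/18.6 = 0.5000
  W_A = 1/(μ-λ) = 1/(18.6-9.3) = 1/9.30 = 0.1075

Option B: 3 servers μ = 16.8 (M/M/3)
  ρ_B = λ/(cμ) = 9.3/(3×16.8) = 0.1845
  Offered load a = λ/μ = cρ = 9.3/16.8 = 0.5536
  P₀ = [ Σₙ₌₀^2 aⁿ/n! + a^3/(3!(1-ρ)) ]⁻¹
  Σ = a^0/0! + a^1/1! + a^2/2! = 1.0000 + 0.5536 + 0.1532 = 1.7068
  a^3/(3!(1-ρ)) = 0.16964/(6 × 0.81548) = 0.03467
  P₀ = 1/(1.7068 + 0.03467) = 0.5742
  Lq = P₀·a^3·ρ / (3!(1-ρ)²) = 0.57423 × 0.16964 × 0.18452 / (6 × 0.66500) = 0.004505
  Wq_B = Lq/λ = 0.0045049/9.3 = 0.00048440
  W_B = Wq_B + 1/μ = 0.00048440 + 0.059524 = 0.06001

Since W_B = 0.06001 < W_A = 0.1075, Option B (multiple servers) has the shorter time in system.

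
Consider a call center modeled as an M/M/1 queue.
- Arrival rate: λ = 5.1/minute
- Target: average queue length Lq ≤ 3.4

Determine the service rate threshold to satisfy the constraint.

For M/M/1: Lq = λ²/(μ(μ-λ))
Need Lq ≤ 3.4, i.e. μ(μ-λ) ≥ λ²/3.4
μ² - 5.1μ - 26.01/3.4 ≥ 0  →  μ² - 5.1μ - 7.6500 ≥ 0
Quadratic formula (positive root): μ = [λ + √(λ² + 4×7.6500)]/2
Discriminant: 26.01 + 4×7.6500 = 56.6100, √56.6100 = 7.5240
μ ≥ (5.1 + 7.5240)/2 = 6.3120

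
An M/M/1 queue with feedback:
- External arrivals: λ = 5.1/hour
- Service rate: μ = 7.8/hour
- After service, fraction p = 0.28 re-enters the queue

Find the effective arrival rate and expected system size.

Effective arrival rate: λ_eff = λ/(1-p) = 5.1/(1-0.28) = 5.1/0.72 = 7.0833333
ρ = λ_eff/μ = 7.0833333/7.8 = 0.9081197
L = ρ/(1-ρ) = 0.9081197/(1-0.9081197) = 9.8837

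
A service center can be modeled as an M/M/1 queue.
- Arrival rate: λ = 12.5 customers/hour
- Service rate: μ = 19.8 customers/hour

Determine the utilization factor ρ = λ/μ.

Server utilization: ρ = λ/μ
ρ = 12.5/19.8 = 0.6313
The server is busy 63.13% of the time.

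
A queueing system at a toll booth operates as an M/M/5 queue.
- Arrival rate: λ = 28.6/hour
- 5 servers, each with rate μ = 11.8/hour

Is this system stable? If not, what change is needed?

Stability requires ρ = λ/(cμ) < 1
ρ = 28.6/(5 × 11.8) = 28.6/59.00 = 0.4847
Since 0.4847 < 1, the system is STABLE.
The servers are busy 48.47% of the time.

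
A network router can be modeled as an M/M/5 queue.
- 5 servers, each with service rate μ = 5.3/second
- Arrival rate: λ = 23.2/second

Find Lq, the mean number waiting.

Traffic intensity: ρ = λ/(cμ) = 23.2/(5×5.3) = 0.8755
Since ρ = 0.8755 < 1, system is stable.
Offered load a = λ/μ = cρ = 23.2/5.3 = 4.3774
P₀ = [ Σₙ₌₀^4 aⁿ/n! + a^5/(5!(1-ρ)) ]⁻¹
Σ = a^0/0! + a^1/1! + a^2/2! + a^3/3! + a^4/4! = 1.0000 + 4.3774 + 9.5806 + 13.9793 + 15.2981 = 44.2354
a^5/(5!(1-ρ)) = 1607.1654/(120 × 0.1245283) = 107.5502
P₀ = 1/(44.2354 + 107.5502) = 0.006588
Lq = P₀·a^5·ρ / (5!(1-ρ)²) = 0.00658824 × 1607.1654 × 0.875472 / (120 × 0.0155073) = 4.9814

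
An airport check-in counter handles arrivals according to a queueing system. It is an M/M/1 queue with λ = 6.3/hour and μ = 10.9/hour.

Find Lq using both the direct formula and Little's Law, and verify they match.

Method 1 (direct): Lq = λ²/(μ(μ-λ)) = 39.69/(10.9 × 4.60) = 0.7916

Method 2 (Little's Law):
W = 1/(μ-λ) = 1/4.60 = 0.21739
Wq = W - 1/μ = 0.21739 - 0.091743 = 0.12565
Lq = λWq = 6.3 × 0.12565 = 0.7916 ✔ (matches Method 1)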